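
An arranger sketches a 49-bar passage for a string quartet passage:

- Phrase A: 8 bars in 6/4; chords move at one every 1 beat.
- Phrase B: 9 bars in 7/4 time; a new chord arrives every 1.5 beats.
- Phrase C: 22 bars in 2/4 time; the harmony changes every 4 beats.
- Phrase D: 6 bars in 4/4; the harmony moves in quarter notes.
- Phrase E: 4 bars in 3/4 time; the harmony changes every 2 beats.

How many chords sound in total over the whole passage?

A has 48 beats and chords last 1 each, so 48 chords.
B has 63 beats and chords last 1.5 each, so 42 chords.
C has 44 beats and chords last 4 each, so 11 chords.
D has 24 beats and chords last 1 each, so 24 chords.
E has 12 beats and chords last 2 each, so 6 chords.
Total: 48 + 42 + 11 + 24 + 6 = 131.

131 chords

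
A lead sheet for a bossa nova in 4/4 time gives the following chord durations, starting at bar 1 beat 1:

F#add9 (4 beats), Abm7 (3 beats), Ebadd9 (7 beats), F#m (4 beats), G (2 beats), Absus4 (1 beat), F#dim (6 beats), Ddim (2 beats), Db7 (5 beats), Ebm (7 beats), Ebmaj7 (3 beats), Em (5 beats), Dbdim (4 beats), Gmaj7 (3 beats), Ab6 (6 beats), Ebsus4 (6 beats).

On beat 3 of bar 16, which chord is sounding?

Ebsus4

Beat 3 of bar 16 is beat (16−1)×4 + 3 = 63 overall.
Running totals: F#add9 ends at 4, Abm7 ends at 7, Ebadd9 ends at 14, F#m ends at 18, G ends at 20, Absus4 ends at 21, F#dim ends at 27, Ddim ends at 29, Db7 ends at 34, Ebm ends at 41, Ebmaj7 ends at 44, Em ends at 49, Dbdim ends at 53, Gmaj7 ends at 56, Ab6 ends at 62, Ebsus4 ends at 68.
Beat 63 falls within Ebsus4.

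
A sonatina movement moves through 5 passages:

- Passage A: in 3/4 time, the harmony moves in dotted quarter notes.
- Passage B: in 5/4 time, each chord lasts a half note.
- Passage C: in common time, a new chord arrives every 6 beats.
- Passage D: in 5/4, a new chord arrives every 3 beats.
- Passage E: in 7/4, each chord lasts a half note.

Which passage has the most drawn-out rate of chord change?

Passage C

A: 3/1.5 = 2 chords/bar.
B: 5/2 = 2.5 chords/bar.
C: 4/6 = 2/3 chords/bar.
D: 5/3 = 5/3 chords/bar.
E: 7/2 = 3.5 chords/bar.
Slowest is C at 2/3 chords/bar.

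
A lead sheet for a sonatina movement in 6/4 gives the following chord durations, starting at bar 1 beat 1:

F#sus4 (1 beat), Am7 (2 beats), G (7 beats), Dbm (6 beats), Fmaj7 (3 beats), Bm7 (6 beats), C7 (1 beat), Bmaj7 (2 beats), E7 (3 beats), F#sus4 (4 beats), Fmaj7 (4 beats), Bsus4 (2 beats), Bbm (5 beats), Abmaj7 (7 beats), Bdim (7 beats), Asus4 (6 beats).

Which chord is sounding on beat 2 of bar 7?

Beat 2 of bar 7 is beat (7−1)×6 + 2 = 38 overall.
Running totals: F#sus4 ends at 1, Am7 ends at 3, G ends at 10, Dbm ends at 16, Fmaj7 ends at 19, Bm7 ends at 25, C7 ends at 26, Bmaj7 ends at 28, E7 ends at 31, F#sus4 ends at 35, Fmaj7 ends at 39.
Beat 38 falls within Fmaj7.

Fmaj7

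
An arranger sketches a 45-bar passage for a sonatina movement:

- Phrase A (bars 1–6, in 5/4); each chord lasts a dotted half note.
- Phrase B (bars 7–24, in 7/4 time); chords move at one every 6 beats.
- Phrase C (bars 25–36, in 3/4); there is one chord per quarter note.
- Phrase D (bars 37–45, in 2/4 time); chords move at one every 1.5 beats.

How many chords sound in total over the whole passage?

79 chords

A: 6·5 = 30 beats, 30/3 = 10 chords.
B: 18·7 = 126 beats, 126/6 = 21 chords.
C: 12·3 = 36 beats, 36/1 = 36 chords.
D: 9·2 = 18 beats, 18/1.5 = 12 chords.
Total: 10 + 21 + 36 + 12 = 79.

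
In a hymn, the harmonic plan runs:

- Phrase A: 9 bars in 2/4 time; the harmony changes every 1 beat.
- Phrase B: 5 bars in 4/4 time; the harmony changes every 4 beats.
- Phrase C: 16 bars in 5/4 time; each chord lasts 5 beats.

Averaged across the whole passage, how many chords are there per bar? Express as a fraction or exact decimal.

1.3 chords per bar

A: 9 bars of 2 beats is 18 beats; at 1 beat each that's 18 chords.
B: 5 bars of 4 beats is 20 beats; at 4 beats each that's 5 chords.
C: 16 bars of 5 beats is 80 beats; at 5 beats each that's 16 chords.
Overall: 39 chords over 30 bars → 39/30 = 1.3 chords per bar.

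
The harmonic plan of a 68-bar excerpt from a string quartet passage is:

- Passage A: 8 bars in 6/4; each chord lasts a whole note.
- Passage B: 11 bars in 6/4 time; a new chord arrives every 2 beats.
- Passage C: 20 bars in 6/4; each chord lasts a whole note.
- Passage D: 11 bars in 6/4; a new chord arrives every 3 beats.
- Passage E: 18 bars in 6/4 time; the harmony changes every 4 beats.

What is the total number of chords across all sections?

A: 8 bars × 6 beats = 48 beats; 4 beats/chord → 12 chords.
B: 11 bars × 6 beats = 66 beats; 2 beats/chord → 33 chords.
C: 20 bars × 6 beats = 120 beats; 4 beats/chord → 30 chords.
D: 11 bars × 6 beats = 66 beats; 3 beats/chord → 22 chords.
E: 18 bars × 6 beats = 108 beats; 4 beats/chord → 27 chords.
Total: 12 + 33 + 30 + 22 + 27 = 124.

124 chords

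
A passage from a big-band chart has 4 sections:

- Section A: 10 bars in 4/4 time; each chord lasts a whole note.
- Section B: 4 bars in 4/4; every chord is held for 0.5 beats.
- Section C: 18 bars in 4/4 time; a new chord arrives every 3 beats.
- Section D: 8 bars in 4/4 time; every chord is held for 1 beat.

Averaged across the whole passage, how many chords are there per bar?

A: 10 bars of 4 beats is 40 beats; at 4 beats each that's 10 chords.
B: 4 bars of 4 beats is 16 beats; at 0.5 beats each that's 32 chords.
C: 18 bars of 4 beats is 72 beats; at 3 beats each that's 24 chords.
D: 8 bars of 4 beats is 32 beats; at 1 beat each that's 32 chords.
Overall: 98 chords over 40 bars → 98/40 = 2.45 chords per bar.

2.45 chords per bar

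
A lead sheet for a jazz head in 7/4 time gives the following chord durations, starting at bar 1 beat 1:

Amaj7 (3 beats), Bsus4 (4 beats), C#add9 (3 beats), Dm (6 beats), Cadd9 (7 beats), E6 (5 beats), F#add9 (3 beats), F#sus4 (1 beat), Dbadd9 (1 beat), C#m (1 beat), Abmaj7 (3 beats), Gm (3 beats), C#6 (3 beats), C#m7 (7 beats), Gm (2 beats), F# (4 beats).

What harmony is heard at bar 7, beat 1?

C#6

Beat 1 of bar 7 is beat (7−1)×7 + 1 = 43 overall.
Running totals: Amaj7 ends at 3, Bsus4 ends at 7, C#add9 ends at 10, Dm ends at 16, Cadd9 ends at 23, E6 ends at 28, F#add9 ends at 31, F#sus4 ends at 32, Dbadd9 ends at 33, C#m ends at 34, Abmaj7 ends at 37, Gm ends at 40, C#6 ends at 43.
Beat 43 falls within C#6.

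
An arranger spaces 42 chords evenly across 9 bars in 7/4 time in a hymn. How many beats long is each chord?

9 bars × 7 beats/bar = 63 beats total.
63 beats ÷ 42 chords = 1.5 beats per chord.
(That is a dotted quarter note.)

1.5 beats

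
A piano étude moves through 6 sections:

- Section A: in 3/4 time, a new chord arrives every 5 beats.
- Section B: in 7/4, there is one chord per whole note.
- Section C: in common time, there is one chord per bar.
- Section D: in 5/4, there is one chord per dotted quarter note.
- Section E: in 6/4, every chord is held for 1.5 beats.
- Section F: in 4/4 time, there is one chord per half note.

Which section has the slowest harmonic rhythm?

Section A

A: 3 beats/bar ÷ 5 beats/chord = 0.6 chords/bar.
B: 7 beats/bar ÷ 4 beats/chord = 1.75 chords/bar.
C: 4 beats/bar ÷ 4 beats/chord = 1 chord/bar.
D: 5 beats/bar ÷ 1.5 beats/chord = 10/3 chords/bar.
E: 6 beats/bar ÷ 1.5 beats/chord = 4 chords/bar.
F: 4 beats/bar ÷ 2 beats/chord = 2 chords/bar.
Slowest is A at 0.6 chords/bar.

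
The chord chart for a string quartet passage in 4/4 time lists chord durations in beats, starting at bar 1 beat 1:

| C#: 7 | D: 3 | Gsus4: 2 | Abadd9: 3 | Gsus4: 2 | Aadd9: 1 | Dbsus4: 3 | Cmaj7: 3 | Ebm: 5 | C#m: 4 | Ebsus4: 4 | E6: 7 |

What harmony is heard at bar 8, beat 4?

C#m

Beat 4 of bar 8 is beat (8−1)×4 + 4 = 32 overall.
Running totals: C# ends at 7, D ends at 10, Gsus4 ends at 12, Abadd9 ends at 15, Gsus4 ends at 17, Aadd9 ends at 18, Dbsus4 ends at 21, Cmaj7 ends at 24, Ebm ends at 29, C#m ends at 33.
Beat 32 falls within C#m.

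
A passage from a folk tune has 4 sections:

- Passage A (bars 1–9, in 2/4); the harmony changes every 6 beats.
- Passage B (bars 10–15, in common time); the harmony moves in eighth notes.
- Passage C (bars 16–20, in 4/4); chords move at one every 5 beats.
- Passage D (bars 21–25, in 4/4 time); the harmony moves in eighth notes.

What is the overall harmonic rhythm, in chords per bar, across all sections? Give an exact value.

A: 9 × 2 = 18 beats ÷ 6 = 3 chords.
B: 6 × 4 = 24 beats ÷ 0.5 = 48 chords.
C: 5 × 4 = 20 beats ÷ 5 = 4 chords.
D: 5 × 4 = 20 beats ÷ 0.5 = 40 chords.
Overall: 95 chords over 25 bars → 95/25 = 3.8 chords per bar.

3.8 chords per bar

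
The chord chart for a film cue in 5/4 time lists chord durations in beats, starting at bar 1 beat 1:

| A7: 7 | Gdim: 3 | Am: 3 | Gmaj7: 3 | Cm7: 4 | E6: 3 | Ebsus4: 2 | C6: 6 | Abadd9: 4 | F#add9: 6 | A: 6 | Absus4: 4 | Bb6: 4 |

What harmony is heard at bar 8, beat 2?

Beat 2 of bar 8 is beat (8−1)×5 + 2 = 37 overall.
Running totals: A7 ends at 7, Gdim ends at 10, Am ends at 13, Gmaj7 ends at 16, Cm7 ends at 20, E6 ends at 23, Ebsus4 ends at 25, C6 ends at 31, Abadd9 ends at 35, F#add9 ends at 41.
Beat 37 falls within F#add9.

F#add9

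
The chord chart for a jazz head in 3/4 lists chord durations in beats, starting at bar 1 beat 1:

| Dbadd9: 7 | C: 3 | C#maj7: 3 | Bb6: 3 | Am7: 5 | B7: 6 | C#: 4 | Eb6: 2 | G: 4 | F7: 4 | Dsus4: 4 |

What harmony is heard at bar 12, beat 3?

G

Beat 3 of bar 12 is beat (12−1)×3 + 3 = 36 overall.
Running totals: Dbadd9 ends at 7, C ends at 10, C#maj7 ends at 13, Bb6 ends at 16, Am7 ends at 21, B7 ends at 27, C# ends at 31, Eb6 ends at 33, G ends at 37.
Beat 36 falls within G.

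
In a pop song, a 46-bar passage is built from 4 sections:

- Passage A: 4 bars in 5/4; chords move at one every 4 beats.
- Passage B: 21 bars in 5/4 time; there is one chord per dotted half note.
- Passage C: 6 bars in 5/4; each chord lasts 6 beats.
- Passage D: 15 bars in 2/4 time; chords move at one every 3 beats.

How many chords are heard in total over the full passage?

55 chords

A: 4 bars × 5 beats = 20 beats; 4 beats/chord → 5 chords.
B: 21 bars × 5 beats = 105 beats; 3 beats/chord → 35 chords.
C: 6 bars × 5 beats = 30 beats; 6 beats/chord → 5 chords.
D: 15 bars × 2 beats = 30 beats; 3 beats/chord → 10 chords.
Total: 5 + 35 + 5 + 10 = 55.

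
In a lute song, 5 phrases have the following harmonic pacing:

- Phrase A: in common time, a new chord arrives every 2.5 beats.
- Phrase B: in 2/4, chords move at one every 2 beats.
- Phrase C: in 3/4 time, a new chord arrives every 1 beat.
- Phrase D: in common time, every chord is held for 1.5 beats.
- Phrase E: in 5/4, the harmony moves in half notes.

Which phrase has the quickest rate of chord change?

A: each chord is 2.5 beats in 4/4, so 1.6 per bar.
B: each chord is 2 beats in 2/4, so 1 per bar.
C: each chord is 1 beat in 3/4, so 3 per bar.
D: each chord is 1.5 beats in 4/4, so 8/3 per bar.
E: each chord is 2 beats in 5/4, so 2.5 per bar.
Fastest is C at 3 chords/bar.

Phrase C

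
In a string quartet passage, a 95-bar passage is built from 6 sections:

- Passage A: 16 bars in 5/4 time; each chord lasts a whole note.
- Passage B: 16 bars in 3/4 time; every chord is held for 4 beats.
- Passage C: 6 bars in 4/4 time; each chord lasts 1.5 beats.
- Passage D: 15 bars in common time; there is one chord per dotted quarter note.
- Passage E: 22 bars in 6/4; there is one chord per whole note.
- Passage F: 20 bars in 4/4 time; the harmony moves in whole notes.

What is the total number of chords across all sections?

A has 80 beats and chords last 4 each, so 20 chords.
B has 48 beats and chords last 4 each, so 12 chords.
C has 24 beats and chords last 1.5 each, so 16 chords.
D has 60 beats and chords last 1.5 each, so 40 chords.
E has 132 beats and chords last 4 each, so 33 chords.
F has 80 beats and chords last 4 each, so 20 chords.
Total: 20 + 12 + 16 + 40 + 33 + 20 = 141.

141 chords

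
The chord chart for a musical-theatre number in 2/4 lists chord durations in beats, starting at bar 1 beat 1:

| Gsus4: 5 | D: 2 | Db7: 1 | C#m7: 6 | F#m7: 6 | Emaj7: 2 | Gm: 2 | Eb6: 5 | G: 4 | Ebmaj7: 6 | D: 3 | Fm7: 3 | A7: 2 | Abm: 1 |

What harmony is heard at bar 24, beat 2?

Beat 2 of bar 24 is beat (24−1)×2 + 2 = 48 overall.
Running totals: Gsus4 ends at 5, D ends at 7, Db7 ends at 8, C#m7 ends at 14, F#m7 ends at 20, Emaj7 ends at 22, Gm ends at 24, Eb6 ends at 29, G ends at 33, Ebmaj7 ends at 39, D ends at 42, Fm7 ends at 45, A7 ends at 47, Abm ends at 48.
Beat 48 falls within Abm.

Abm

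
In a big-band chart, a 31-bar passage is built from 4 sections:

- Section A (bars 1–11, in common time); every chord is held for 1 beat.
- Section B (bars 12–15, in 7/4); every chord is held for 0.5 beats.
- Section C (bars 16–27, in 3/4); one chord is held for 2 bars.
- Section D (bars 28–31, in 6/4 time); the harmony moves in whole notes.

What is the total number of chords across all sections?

112 chords

A: 11 bars × 4 beats = 44 beats; 1 beat/chord → 44 chords.
B: 4 bars × 7 beats = 28 beats; 0.5 beats/chord → 56 chords.
C: 12 bars × 3 beats = 36 beats; 6 beats/chord → 6 chords.
D: 4 bars × 6 beats = 24 beats; 4 beats/chord → 6 chords.
Total: 44 + 56 + 6 + 6 = 112.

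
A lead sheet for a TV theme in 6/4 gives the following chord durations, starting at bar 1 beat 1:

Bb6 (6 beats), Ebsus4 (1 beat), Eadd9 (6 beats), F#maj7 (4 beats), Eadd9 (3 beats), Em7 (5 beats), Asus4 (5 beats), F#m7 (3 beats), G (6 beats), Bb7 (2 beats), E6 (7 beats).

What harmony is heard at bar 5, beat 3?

Beat 3 of bar 5 is beat (5−1)×6 + 3 = 27 overall.
Running totals: Bb6 ends at 6, Ebsus4 ends at 7, Eadd9 ends at 13, F#maj7 ends at 17, Eadd9 ends at 20, Em7 ends at 25, Asus4 ends at 30.
Beat 27 falls within Asus4.

Asus4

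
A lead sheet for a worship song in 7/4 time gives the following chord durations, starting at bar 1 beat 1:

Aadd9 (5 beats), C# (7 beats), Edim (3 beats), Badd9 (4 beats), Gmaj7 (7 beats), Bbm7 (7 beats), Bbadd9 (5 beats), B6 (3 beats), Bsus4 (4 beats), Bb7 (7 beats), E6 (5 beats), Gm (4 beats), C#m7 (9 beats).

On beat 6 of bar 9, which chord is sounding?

Beat 6 of bar 9 is beat (9−1)×7 + 6 = 62 overall.
Running totals: Aadd9 ends at 5, C# ends at 12, Edim ends at 15, Badd9 ends at 19, Gmaj7 ends at 26, Bbm7 ends at 33, Bbadd9 ends at 38, B6 ends at 41, Bsus4 ends at 45, Bb7 ends at 52, E6 ends at 57, Gm ends at 61, C#m7 ends at 70.
Beat 62 falls within C#m7.

C#m7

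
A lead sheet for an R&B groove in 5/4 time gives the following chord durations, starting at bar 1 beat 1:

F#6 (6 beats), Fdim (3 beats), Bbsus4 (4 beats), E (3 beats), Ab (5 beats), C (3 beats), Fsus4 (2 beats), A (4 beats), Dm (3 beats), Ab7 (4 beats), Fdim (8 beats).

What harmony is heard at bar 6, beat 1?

Fsus4

Beat 1 of bar 6 is beat (6−1)×5 + 1 = 26 overall.
Running totals: F#6 ends at 6, Fdim ends at 9, Bbsus4 ends at 13, E ends at 16, Ab ends at 21, C ends at 24, Fsus4 ends at 26.
Beat 26 falls within Fsus4.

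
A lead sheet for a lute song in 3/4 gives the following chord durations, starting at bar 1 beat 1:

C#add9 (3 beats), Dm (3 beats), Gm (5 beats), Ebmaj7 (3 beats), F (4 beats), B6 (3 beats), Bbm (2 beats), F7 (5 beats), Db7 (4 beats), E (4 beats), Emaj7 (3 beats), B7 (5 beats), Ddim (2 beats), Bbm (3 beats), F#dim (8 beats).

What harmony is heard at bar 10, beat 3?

Db7

Beat 3 of bar 10 is beat (10−1)×3 + 3 = 30 overall.
Running totals: C#add9 ends at 3, Dm ends at 6, Gm ends at 11, Ebmaj7 ends at 14, F ends at 18, B6 ends at 21, Bbm ends at 23, F7 ends at 28, Db7 ends at 32.
Beat 30 falls within Db7.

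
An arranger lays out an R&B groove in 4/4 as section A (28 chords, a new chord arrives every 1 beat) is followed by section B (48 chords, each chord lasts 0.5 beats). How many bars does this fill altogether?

13 bars

A: 28 × 1 = 28 beats = 7 bars.
B: 48 × 0.5 = 24 beats = 6 bars.
Total: 7 + 6 = 13 bars.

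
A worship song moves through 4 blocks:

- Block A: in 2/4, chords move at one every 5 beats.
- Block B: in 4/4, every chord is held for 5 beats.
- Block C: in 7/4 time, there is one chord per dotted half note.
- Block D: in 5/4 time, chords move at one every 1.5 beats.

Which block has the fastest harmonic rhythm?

Block D

A: 2/5 = 0.4 chords/bar.
B: 4/5 = 0.8 chords/bar.
C: 7/3 = 7/3 chords/bar.
D: 5/1.5 = 10/3 chords/bar.
Fastest is D at 10/3 chords/bar.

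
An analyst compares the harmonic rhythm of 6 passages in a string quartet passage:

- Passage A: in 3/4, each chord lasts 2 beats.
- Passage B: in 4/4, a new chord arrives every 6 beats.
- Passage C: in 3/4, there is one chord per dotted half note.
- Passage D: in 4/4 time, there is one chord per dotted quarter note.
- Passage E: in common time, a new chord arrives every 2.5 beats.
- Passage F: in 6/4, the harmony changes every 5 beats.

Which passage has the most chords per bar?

Passage D

A: 3/2 = 1.5 chords/bar.
B: 4/6 = 2/3 chords/bar.
C: 3/3 = 1 chord/bar.
D: 4/1.5 = 8/3 chords/bar.
E: 4/2.5 = 1.6 chords/bar.
F: 6/5 = 1.2 chords/bar.
Fastest is D at 8/3 chords/bar.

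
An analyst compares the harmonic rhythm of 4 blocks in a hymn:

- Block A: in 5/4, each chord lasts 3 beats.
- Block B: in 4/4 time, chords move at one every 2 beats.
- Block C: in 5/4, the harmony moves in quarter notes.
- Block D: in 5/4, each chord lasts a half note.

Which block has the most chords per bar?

A: each chord is 3 beats in 5/4, so 5/3 per bar.
B: each chord is 2 beats in 4/4, so 2 per bar.
C: each chord is 1 beat in 5/4, so 5 per bar.
D: each chord is 2 beats in 5/4, so 2.5 per bar.
Fastest is C at 5 chords/bar.

Block C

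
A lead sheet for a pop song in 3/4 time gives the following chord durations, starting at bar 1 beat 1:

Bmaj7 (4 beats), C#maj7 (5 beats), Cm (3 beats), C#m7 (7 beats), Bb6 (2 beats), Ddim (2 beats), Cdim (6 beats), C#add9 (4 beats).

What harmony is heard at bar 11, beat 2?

C#add9

Beat 2 of bar 11 is beat (11−1)×3 + 2 = 32 overall.
Running totals: Bmaj7 ends at 4, C#maj7 ends at 9, Cm ends at 12, C#m7 ends at 19, Bb6 ends at 21, Ddim ends at 23, Cdim ends at 29, C#add9 ends at 33.
Beat 32 falls within C#add9.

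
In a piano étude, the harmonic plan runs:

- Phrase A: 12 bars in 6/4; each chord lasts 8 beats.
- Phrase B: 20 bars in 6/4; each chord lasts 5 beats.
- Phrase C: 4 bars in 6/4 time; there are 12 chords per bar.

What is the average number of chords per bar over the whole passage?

A: 12 × 6 = 72 beats ÷ 8 = 9 chords.
B: 20 × 6 = 120 beats ÷ 5 = 24 chords.
C: 4 × 6 = 24 beats ÷ 0.5 = 48 chords.
Overall: 81 chords over 36 bars → 81/36 = 2.25 chords per bar.

2.25 chords per bar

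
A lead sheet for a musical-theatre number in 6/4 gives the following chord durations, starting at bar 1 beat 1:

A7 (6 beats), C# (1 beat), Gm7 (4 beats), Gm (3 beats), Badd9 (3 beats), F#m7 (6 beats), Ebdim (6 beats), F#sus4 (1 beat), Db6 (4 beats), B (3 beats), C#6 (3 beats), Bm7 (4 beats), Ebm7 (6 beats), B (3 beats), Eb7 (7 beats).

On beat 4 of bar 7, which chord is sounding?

Beat 4 of bar 7 is beat (7−1)×6 + 4 = 40 overall.
Running totals: A7 ends at 6, C# ends at 7, Gm7 ends at 11, Gm ends at 14, Badd9 ends at 17, F#m7 ends at 23, Ebdim ends at 29, F#sus4 ends at 30, Db6 ends at 34, B ends at 37, C#6 ends at 40.
Beat 40 falls within C#6.

C#6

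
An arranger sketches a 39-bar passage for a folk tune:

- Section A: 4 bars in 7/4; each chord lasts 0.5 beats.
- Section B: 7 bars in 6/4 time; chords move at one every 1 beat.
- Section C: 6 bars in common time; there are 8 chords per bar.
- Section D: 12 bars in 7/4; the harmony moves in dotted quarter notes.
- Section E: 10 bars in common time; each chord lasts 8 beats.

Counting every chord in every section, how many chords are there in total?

207 chords

A: 4 bars × 7 beats = 28 beats; 0.5 beats/chord → 56 chords.
B: 7 bars × 6 beats = 42 beats; 1 beat/chord → 42 chords.
C: 6 bars × 4 beats = 24 beats; 0.5 beats/chord → 48 chords.
D: 12 bars × 7 beats = 84 beats; 1.5 beats/chord → 56 chords.
E: 10 bars × 4 beats = 40 beats; 8 beats/chord → 5 chords.
Total: 56 + 42 + 48 + 56 + 5 = 207.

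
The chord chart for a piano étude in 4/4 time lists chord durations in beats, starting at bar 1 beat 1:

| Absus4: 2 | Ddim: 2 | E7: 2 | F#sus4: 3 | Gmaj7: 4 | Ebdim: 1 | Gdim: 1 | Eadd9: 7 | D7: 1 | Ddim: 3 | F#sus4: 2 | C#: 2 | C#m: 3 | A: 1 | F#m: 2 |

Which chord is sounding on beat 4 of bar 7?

Beat 4 of bar 7 is beat (7−1)×4 + 4 = 28 overall.
Running totals: Absus4 ends at 2, Ddim ends at 4, E7 ends at 6, F#sus4 ends at 9, Gmaj7 ends at 13, Ebdim ends at 14, Gdim ends at 15, Eadd9 ends at 22, D7 ends at 23, Ddim ends at 26, F#sus4 ends at 28.
Beat 28 falls within F#sus4.

F#sus4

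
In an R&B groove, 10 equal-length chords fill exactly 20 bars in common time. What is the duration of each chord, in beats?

20 bars × 4 beats/bar = 80 beats total.
80 beats ÷ 10 chords = 8 beats per chord.

8 beats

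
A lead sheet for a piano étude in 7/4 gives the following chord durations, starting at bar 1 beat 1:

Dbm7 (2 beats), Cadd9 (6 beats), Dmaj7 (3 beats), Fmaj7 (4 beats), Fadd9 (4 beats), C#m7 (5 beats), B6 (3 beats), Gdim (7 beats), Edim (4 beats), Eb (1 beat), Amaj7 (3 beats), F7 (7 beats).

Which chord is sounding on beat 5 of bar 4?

Beat 5 of bar 4 is beat (4−1)×7 + 5 = 26 overall.
Running totals: Dbm7 ends at 2, Cadd9 ends at 8, Dmaj7 ends at 11, Fmaj7 ends at 15, Fadd9 ends at 19, C#m7 ends at 24, B6 ends at 27.
Beat 26 falls within B6.

B6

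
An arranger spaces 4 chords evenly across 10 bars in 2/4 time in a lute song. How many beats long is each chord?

5 beats

10 bars × 2 beats/bar = 20 beats total.
20 beats ÷ 4 chords = 5 beats per chord.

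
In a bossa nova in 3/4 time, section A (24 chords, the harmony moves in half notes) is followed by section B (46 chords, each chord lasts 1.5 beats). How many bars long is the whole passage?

39 bars

A: 24 × 2 = 48 beats = 16 bars.
B: 46 × 1.5 = 69 beats = 23 bars.
Total: 16 + 23 = 39 bars.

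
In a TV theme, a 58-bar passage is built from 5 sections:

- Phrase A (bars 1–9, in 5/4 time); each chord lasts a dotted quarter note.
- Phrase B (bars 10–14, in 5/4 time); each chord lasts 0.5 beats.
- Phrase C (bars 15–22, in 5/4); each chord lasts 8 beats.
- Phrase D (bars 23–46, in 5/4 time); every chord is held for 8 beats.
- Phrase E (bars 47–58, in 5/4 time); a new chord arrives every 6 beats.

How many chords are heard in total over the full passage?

110 chords

A has 45 beats and chords last 1.5 each, so 30 chords.
B has 25 beats and chords last 0.5 each, so 50 chords.
C has 40 beats and chords last 8 each, so 5 chords.
D has 120 beats and chords last 8 each, so 15 chords.
E has 60 beats and chords last 6 each, so 10 chords.
Total: 30 + 50 + 5 + 15 + 10 = 110.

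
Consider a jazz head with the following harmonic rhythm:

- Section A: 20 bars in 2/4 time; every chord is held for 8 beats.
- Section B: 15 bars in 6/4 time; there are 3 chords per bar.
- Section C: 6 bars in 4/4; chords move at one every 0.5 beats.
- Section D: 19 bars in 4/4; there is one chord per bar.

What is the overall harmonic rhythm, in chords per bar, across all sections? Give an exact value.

1.95 chords per bar

A: 20 × 2 = 40 beats ÷ 8 = 5 chords.
B: 15 × 6 = 90 beats ÷ 2 = 45 chords.
C: 6 × 4 = 24 beats ÷ 0.5 = 48 chords.
D: 19 × 4 = 76 beats ÷ 4 = 19 chords.
Overall: 117 chords over 60 bars → 117/60 = 1.95 chords per bar.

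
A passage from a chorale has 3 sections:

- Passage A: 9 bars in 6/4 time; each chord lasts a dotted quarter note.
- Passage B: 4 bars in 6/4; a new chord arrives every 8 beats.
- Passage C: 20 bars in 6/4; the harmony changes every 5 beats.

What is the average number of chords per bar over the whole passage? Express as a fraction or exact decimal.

21/11 chords per bar

A: 9 × 6 = 54 beats ÷ 1.5 = 36 chords.
B: 4 × 6 = 24 beats ÷ 8 = 3 chords.
C: 20 × 6 = 120 beats ÷ 5 = 24 chords.
Overall: 63 chords over 33 bars → 63/33 = 21/11 chords per bar.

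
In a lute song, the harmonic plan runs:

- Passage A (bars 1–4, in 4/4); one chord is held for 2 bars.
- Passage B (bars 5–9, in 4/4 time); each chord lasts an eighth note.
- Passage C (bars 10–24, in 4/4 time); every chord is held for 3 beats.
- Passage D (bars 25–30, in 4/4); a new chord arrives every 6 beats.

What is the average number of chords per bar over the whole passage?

2.2 chords per bar

A: 4 × 4 = 16 beats ÷ 8 = 2 chords.
B: 5 × 4 = 20 beats ÷ 0.5 = 40 chords.
C: 15 × 4 = 60 beats ÷ 3 = 20 chords.
D: 6 × 4 = 24 beats ÷ 6 = 4 chords.
Overall: 66 chords over 30 bars → 66/30 = 2.2 chords per bar.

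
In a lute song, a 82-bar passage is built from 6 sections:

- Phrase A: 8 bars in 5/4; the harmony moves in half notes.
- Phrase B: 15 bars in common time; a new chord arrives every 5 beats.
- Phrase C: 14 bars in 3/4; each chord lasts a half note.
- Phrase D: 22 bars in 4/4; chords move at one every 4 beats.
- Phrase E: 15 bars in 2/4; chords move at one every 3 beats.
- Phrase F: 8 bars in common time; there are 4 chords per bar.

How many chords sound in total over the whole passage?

A: 8 bars × 5 beats = 40 beats; 2 beats/chord → 20 chords.
B: 15 bars × 4 beats = 60 beats; 5 beats/chord → 12 chords.
C: 14 bars × 3 beats = 42 beats; 2 beats/chord → 21 chords.
D: 22 bars × 4 beats = 88 beats; 4 beats/chord → 22 chords.
E: 15 bars × 2 beats = 30 beats; 3 beats/chord → 10 chords.
F: 8 bars × 4 beats = 32 beats; 1 beat/chord → 32 chords.
Total: 20 + 12 + 21 + 22 + 10 + 32 = 117.

117 chords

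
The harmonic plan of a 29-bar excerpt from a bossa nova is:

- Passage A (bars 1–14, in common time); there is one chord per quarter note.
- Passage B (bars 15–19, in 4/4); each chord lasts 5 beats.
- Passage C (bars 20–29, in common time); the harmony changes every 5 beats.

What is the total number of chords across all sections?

68 chords

A: 14 bars × 4 beats = 56 beats; 1 beat/chord → 56 chords.
B: 5 bars × 4 beats = 20 beats; 5 beats/chord → 4 chords.
C: 10 bars × 4 beats = 40 beats; 5 beats/chord → 8 chords.
Total: 56 + 4 + 8 = 68.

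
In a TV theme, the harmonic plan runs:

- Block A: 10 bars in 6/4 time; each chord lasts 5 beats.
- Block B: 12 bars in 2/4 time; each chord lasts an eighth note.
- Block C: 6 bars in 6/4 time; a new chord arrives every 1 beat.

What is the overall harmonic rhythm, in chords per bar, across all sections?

24/7 chords per bar

A: 10 bars of 6 beats is 60 beats; at 5 beats each that's 12 chords.
B: 12 bars of 2 beats is 24 beats; at 0.5 beats each that's 48 chords.
C: 6 bars of 6 beats is 36 beats; at 1 beat each that's 36 chords.
Overall: 96 chords over 28 bars → 96/28 = 24/7 chords per bar.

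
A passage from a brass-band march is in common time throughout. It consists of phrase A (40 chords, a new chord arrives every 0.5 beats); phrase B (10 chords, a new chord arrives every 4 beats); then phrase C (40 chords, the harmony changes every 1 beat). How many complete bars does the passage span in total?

25 bars

A: 40 × 0.5 = 20 beats = 5 bars.
B: 10 × 4 = 40 beats = 10 bars.
C: 40 × 1 = 40 beats = 10 bars.
Total: 5 + 10 + 10 = 25 bars.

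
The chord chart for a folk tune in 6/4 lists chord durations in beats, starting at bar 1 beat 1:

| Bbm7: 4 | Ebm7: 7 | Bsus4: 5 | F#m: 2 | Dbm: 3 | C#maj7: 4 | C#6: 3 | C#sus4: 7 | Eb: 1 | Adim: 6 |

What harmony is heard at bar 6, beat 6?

Eb

Beat 6 of bar 6 is beat (6−1)×6 + 6 = 36 overall.
Running totals: Bbm7 ends at 4, Ebm7 ends at 11, Bsus4 ends at 16, F#m ends at 18, Dbm ends at 21, C#maj7 ends at 25, C#6 ends at 28, C#sus4 ends at 35, Eb ends at 36.
Beat 36 falls within Eb.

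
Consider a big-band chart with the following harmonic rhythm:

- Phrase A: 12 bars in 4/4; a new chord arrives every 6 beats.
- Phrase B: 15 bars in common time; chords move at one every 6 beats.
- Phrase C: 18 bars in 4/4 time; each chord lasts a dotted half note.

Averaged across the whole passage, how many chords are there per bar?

A: 12 bars of 4 beats is 48 beats; at 6 beats each that's 8 chords.
B: 15 bars of 4 beats is 60 beats; at 6 beats each that's 10 chords.
C: 18 bars of 4 beats is 72 beats; at 3 beats each that's 24 chords.
Overall: 42 chords over 45 bars → 42/45 = 14/15 chords per bar.

14/15 chords per bar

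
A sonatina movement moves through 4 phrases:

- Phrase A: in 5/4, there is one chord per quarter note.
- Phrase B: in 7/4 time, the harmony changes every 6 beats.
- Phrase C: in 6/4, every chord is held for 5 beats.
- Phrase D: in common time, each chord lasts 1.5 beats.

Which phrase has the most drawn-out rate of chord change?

Phrase B

A: 5 beats/bar ÷ 1 beat/chord = 5 chords/bar.
B: 7 beats/bar ÷ 6 beats/chord = 7/6 chords/bar.
C: 6 beats/bar ÷ 5 beats/chord = 1.2 chords/bar.
D: 4 beats/bar ÷ 1.5 beats/chord = 8/3 chords/bar.
Slowest is B at 7/6 chords/bar.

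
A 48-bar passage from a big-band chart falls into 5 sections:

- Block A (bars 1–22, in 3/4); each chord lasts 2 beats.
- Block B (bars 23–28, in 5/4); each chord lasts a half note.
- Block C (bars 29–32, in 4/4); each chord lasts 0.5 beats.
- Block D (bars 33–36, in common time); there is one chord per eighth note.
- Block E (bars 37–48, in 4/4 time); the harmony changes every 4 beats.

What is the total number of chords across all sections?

124 chords

A: 22·3 = 66 beats, 66/2 = 33 chords.
B: 6·5 = 30 beats, 30/2 = 15 chords.
C: 4·4 = 16 beats, 16/0.5 = 32 chords.
D: 4·4 = 16 beats, 16/0.5 = 32 chords.
E: 12·4 = 48 beats, 48/4 = 12 chords.
Total: 33 + 15 + 32 + 32 + 12 = 124.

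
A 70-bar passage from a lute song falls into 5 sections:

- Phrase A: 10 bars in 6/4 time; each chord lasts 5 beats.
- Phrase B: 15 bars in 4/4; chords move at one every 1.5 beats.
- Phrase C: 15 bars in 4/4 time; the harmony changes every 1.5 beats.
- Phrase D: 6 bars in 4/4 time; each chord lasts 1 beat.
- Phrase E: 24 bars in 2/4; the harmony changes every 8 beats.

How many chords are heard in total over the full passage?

122 chords

A: 10 bars × 6 beats = 60 beats; 5 beats/chord → 12 chords.
B: 15 bars × 4 beats = 60 beats; 1.5 beats/chord → 40 chords.
C: 15 bars × 4 beats = 60 beats; 1.5 beats/chord → 40 chords.
D: 6 bars × 4 beats = 24 beats; 1 beat/chord → 24 chords.
E: 24 bars × 2 beats = 48 beats; 8 beats/chord → 6 chords.
Total: 12 + 40 + 40 + 24 + 6 = 122.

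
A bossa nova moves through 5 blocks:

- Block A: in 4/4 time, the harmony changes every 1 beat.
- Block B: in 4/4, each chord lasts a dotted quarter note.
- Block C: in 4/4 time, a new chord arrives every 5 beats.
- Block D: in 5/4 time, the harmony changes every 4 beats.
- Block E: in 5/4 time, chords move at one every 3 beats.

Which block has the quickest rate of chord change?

A: 4 beats/bar ÷ 1 beat/chord = 4 chords/bar.
B: 4 beats/bar ÷ 1.5 beats/chord = 8/3 chords/bar.
C: 4 beats/bar ÷ 5 beats/chord = 0.8 chords/bar.
D: 5 beats/bar ÷ 4 beats/chord = 1.25 chords/bar.
E: 5 beats/bar ÷ 3 beats/chord = 5/3 chords/bar.
Fastest is A at 4 chords/bar.

Block A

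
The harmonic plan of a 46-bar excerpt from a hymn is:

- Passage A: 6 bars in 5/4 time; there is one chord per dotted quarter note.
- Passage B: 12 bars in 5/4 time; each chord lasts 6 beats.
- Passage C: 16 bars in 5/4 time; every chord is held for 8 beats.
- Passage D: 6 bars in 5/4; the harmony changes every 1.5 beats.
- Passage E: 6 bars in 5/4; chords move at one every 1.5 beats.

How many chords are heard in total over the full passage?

80 chords

A: 6 bars × 5 beats = 30 beats; 1.5 beats/chord → 20 chords.
B: 12 bars × 5 beats = 60 beats; 6 beats/chord → 10 chords.
C: 16 bars × 5 beats = 80 beats; 8 beats/chord → 10 chords.
D: 6 bars × 5 beats = 30 beats; 1.5 beats/chord → 20 chords.
E: 6 bars × 5 beats = 30 beats; 1.5 beats/chord → 20 chords.
Total: 20 + 10 + 10 + 20 + 20 = 80.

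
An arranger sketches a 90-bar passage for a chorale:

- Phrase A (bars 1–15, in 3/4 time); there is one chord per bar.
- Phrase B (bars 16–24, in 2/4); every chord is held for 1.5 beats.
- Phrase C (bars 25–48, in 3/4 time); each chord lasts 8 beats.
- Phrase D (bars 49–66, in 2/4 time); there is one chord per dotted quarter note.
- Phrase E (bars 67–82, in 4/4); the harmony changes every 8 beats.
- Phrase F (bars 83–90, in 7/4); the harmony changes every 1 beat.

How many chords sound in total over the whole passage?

124 chords

A has 45 beats and chords last 3 each, so 15 chords.
B has 18 beats and chords last 1.5 each, so 12 chords.
C has 72 beats and chords last 8 each, so 9 chords.
D has 36 beats and chords last 1.5 each, so 24 chords.
E has 64 beats and chords last 8 each, so 8 chords.
F has 56 beats and chords last 1 each, so 56 chords.
Total: 15 + 12 + 9 + 24 + 8 + 56 = 124.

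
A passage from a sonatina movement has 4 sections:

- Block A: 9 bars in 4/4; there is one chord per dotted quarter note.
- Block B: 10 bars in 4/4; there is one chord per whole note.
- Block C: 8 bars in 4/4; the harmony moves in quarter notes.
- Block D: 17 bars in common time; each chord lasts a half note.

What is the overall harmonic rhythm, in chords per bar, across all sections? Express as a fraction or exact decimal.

25/11 chords per bar

A: 9 × 4 = 36 beats ÷ 1.5 = 24 chords.
B: 10 × 4 = 40 beats ÷ 4 = 10 chords.
C: 8 × 4 = 32 beats ÷ 1 = 32 chords.
D: 17 × 4 = 68 beats ÷ 2 = 34 chords.
Overall: 100 chords over 44 bars → 100/44 = 25/11 chords per bar.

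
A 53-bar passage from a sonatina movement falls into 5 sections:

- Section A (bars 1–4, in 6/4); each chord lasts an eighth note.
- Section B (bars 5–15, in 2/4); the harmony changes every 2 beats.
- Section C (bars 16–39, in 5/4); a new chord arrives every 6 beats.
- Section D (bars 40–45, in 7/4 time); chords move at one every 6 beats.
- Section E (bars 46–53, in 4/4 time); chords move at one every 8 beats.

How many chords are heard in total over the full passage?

90 chords

A: 4 bars × 6 beats = 24 beats; 0.5 beats/chord → 48 chords.
B: 11 bars × 2 beats = 22 beats; 2 beats/chord → 11 chords.
C: 24 bars × 5 beats = 120 beats; 6 beats/chord → 20 chords.
D: 6 bars × 7 beats = 42 beats; 6 beats/chord → 7 chords.
E: 8 bars × 4 beats = 32 beats; 8 beats/chord → 4 chords.
Total: 48 + 11 + 20 + 7 + 4 = 90.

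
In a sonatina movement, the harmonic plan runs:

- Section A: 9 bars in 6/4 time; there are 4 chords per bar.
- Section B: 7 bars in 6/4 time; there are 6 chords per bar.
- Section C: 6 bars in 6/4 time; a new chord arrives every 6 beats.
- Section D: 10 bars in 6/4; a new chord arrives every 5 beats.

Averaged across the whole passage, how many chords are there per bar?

3 chords per bar

A: 9 × 6 = 54 beats ÷ 1.5 = 36 chords.
B: 7 × 6 = 42 beats ÷ 1 = 42 chords.
C: 6 × 6 = 36 beats ÷ 6 = 6 chords.
D: 10 × 6 = 60 beats ÷ 5 = 12 chords.
Overall: 96 chords over 32 bars → 96/32 = 3 chords per bar.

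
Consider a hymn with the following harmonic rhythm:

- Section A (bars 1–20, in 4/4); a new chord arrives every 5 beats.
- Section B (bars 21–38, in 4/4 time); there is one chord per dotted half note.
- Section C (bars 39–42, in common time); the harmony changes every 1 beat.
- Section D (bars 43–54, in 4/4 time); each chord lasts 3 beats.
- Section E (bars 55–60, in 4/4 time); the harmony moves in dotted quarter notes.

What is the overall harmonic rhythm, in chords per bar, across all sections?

22/15 chords per bar

A: 20 × 4 = 80 beats ÷ 5 = 16 chords.
B: 18 × 4 = 72 beats ÷ 3 = 24 chords.
C: 4 × 4 = 16 beats ÷ 1 = 16 chords.
D: 12 × 4 = 48 beats ÷ 3 = 16 chords.
E: 6 × 4 = 24 beats ÷ 1.5 = 16 chords.
Overall: 88 chords over 60 bars → 88/60 = 22/15 chords per bar.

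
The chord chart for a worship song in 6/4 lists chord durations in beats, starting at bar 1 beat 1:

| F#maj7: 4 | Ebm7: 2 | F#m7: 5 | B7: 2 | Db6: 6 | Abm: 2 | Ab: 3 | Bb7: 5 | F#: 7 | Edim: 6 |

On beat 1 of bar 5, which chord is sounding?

Beat 1 of bar 5 is beat (5−1)×6 + 1 = 25 overall.
Running totals: F#maj7 ends at 4, Ebm7 ends at 6, F#m7 ends at 11, B7 ends at 13, Db6 ends at 19, Abm ends at 21, Ab ends at 24, Bb7 ends at 29.
Beat 25 falls within Bb7.

Bb7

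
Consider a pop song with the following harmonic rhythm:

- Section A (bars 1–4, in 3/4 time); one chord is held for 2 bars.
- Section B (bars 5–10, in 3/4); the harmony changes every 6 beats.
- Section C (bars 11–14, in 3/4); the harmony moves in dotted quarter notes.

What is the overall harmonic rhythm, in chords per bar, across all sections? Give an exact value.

A: 4 bars of 3 beats is 12 beats; at 6 beats each that's 2 chords.
B: 6 bars of 3 beats is 18 beats; at 6 beats each that's 3 chords.
C: 4 bars of 3 beats is 12 beats; at 1.5 beats each that's 8 chords.
Overall: 13 chords over 14 bars → 13/14 = 13/14 chords per bar.

13/14 chords per bar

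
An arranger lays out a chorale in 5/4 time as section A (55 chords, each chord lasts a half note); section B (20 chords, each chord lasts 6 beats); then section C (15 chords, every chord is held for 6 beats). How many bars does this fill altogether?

64 bars

A: 55 × 2 = 110 beats = 22 bars.
B: 20 × 6 = 120 beats = 24 bars.
C: 15 × 6 = 90 beats = 18 bars.
Total: 22 + 24 + 18 = 64 bars.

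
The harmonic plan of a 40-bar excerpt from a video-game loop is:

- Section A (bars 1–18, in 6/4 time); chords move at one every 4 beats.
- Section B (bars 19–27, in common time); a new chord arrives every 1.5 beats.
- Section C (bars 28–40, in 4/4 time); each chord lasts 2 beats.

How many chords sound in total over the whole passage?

A has 108 beats and chords last 4 each, so 27 chords.
B has 36 beats and chords last 1.5 each, so 24 chords.
C has 52 beats and chords last 2 each, so 26 chords.
Total: 27 + 24 + 26 = 77.

77 chords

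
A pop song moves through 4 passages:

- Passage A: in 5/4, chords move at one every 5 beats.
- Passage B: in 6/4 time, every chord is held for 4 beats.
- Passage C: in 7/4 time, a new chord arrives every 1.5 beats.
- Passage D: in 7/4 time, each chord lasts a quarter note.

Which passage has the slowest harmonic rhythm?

Passage A

A: 5/5 = 1 chord/bar.
B: 6/4 = 1.5 chords/bar.
C: 7/1.5 = 14/3 chords/bar.
D: 7/1 = 7 chords/bar.
Slowest is A at 1 chords/bar.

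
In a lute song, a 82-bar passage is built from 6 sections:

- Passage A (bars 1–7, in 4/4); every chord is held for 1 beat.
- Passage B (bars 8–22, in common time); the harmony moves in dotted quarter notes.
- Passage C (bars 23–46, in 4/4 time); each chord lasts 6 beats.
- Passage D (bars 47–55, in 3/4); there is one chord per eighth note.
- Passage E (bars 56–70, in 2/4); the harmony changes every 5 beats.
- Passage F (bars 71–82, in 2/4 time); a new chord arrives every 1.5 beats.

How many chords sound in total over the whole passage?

160 chords

A: 7·4 = 28 beats, 28/1 = 28 chords.
B: 15·4 = 60 beats, 60/1.5 = 40 chords.
C: 24·4 = 96 beats, 96/6 = 16 chords.
D: 9·3 = 27 beats, 27/0.5 = 54 chords.
E: 15·2 = 30 beats, 30/5 = 6 chords.
F: 12·2 = 24 beats, 24/1.5 = 16 chords.
Total: 28 + 40 + 16 + 54 + 6 + 16 = 160.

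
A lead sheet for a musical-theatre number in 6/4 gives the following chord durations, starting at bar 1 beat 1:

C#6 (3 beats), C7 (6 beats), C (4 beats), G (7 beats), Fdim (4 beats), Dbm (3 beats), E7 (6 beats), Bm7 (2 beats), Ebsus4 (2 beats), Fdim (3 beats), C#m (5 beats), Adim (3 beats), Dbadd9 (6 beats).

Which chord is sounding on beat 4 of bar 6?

Bm7

Beat 4 of bar 6 is beat (6−1)×6 + 4 = 34 overall.
Running totals: C#6 ends at 3, C7 ends at 9, C ends at 13, G ends at 20, Fdim ends at 24, Dbm ends at 27, E7 ends at 33, Bm7 ends at 35.
Beat 34 falls within Bm7.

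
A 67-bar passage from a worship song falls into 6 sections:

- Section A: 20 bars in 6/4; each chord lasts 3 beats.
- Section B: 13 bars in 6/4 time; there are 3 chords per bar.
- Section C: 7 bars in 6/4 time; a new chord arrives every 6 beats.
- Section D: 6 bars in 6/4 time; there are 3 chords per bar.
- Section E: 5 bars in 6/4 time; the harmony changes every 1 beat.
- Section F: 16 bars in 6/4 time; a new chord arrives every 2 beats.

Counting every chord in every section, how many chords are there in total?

A: 20 bars × 6 beats = 120 beats; 3 beats/chord → 40 chords.
B: 13 bars × 6 beats = 78 beats; 2 beats/chord → 39 chords.
C: 7 bars × 6 beats = 42 beats; 6 beats/chord → 7 chords.
D: 6 bars × 6 beats = 36 beats; 2 beats/chord → 18 chords.
E: 5 bars × 6 beats = 30 beats; 1 beat/chord → 30 chords.
F: 16 bars × 6 beats = 96 beats; 2 beats/chord → 48 chords.
Total: 40 + 39 + 7 + 18 + 30 + 48 = 182.

182 chords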